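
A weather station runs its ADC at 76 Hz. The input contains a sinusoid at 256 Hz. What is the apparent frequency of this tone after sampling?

28 Hz

256 Hz mod fs = 28 Hz.
28 Hz ≤ fs/2 = 38 Hz, appears at 28 Hz.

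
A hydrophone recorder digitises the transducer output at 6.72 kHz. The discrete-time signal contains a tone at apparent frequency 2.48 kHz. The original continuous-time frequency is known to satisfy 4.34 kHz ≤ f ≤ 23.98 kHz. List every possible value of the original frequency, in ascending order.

Frequencies that alias to 2.48 kHz are k·fs ± 2.48 kHz for integer k ≥ 0.
k=0: 2.48 kHz.
k=1: 4.24 kHz, 9.2 kHz.
k=2: 10.96 kHz, 15.92 kHz.
k=3: 17.68 kHz, 22.64 kHz.
k=4: 24.4 kHz, 29.36 kHz.
Within [4.34 kHz, 23.98 kHz]: 9.2 kHz, 10.96 kHz, 15.92 kHz, 17.68 kHz, 22.64 kHz.

9.2 kHz, 10.96 kHz, 15.92 kHz, 17.68 kHz, 22.64 kHz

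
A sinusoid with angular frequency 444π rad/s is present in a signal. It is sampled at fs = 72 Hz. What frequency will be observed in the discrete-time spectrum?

6 Hz

ω = 444π rad/s → f = ω/(2π) = 222 Hz.
222 Hz mod fs = 6 Hz.
6 Hz ≤ fs/2 = 36 Hz, appears at 6 Hz.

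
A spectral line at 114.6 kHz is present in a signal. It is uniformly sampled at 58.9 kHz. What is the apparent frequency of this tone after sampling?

114.6 kHz mod fs = 55.7 kHz.
55.7 kHz > fs/2 = 29.45 kHz, folds to fs − 55.7 kHz = 3.2 kHz.

3.2 kHz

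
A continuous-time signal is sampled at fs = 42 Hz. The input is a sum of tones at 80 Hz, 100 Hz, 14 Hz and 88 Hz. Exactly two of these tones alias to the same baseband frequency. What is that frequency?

4 Hz

fs/2 = 21 Hz.
80 Hz mod fs = 38 Hz.
38 Hz > fs/2 = 21 Hz, folds to fs − 38 Hz = 4 Hz.
100 Hz mod fs = 16 Hz.
16 Hz ≤ fs/2 = 21 Hz, appears at 16 Hz.
14 Hz ≤ fs/2 = 21 Hz, passes unchanged.
88 Hz mod fs = 4 Hz.
4 Hz ≤ fs/2 = 21 Hz, appears at 4 Hz.
80 Hz and 88 Hz both map to 4 Hz.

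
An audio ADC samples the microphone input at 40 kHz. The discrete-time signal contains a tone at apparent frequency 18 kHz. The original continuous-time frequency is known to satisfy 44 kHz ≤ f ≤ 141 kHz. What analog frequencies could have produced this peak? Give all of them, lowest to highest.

58 kHz, 62 kHz, 98 kHz, 102 kHz, 138 kHz

Frequencies that alias to 18 kHz are k·fs ± 18 kHz for integer k ≥ 0.
k=0: 18 kHz.
k=1: 22 kHz, 58 kHz.
k=2: 62 kHz, 98 kHz.
k=3: 102 kHz, 138 kHz.
k=4: 142 kHz, 178 kHz.
Within [44 kHz, 141 kHz]: 58 kHz, 62 kHz, 98 kHz, 102 kHz, 138 kHz.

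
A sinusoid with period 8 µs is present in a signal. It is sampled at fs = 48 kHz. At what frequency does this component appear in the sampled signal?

19 kHz

T = 8 µs → f = 1/T = 125 kHz.
125 kHz mod fs = 29 kHz.
29 kHz > fs/2 = 24 kHz, folds to fs − 29 kHz = 19 kHz.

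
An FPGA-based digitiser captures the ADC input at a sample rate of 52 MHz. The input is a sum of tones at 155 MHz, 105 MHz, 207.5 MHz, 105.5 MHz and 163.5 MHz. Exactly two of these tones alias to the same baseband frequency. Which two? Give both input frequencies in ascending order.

fs/2 = 26 MHz.
155 MHz mod fs = 51 MHz.
51 MHz > fs/2 = 26 MHz, folds to fs − 51 MHz = 1 MHz.
105 MHz mod fs = 1 MHz.
1 MHz ≤ fs/2 = 26 MHz, appears at 1 MHz.
207.5 MHz mod fs = 51.5 MHz.
51.5 MHz > fs/2 = 26 MHz, folds to fs − 51.5 MHz = 0.5 MHz.
105.5 MHz mod fs = 1.5 MHz.
1.5 MHz ≤ fs/2 = 26 MHz, appears at 1.5 MHz.
163.5 MHz mod fs = 7.5 MHz.
7.5 MHz ≤ fs/2 = 26 MHz, appears at 7.5 MHz.
105 MHz and 155 MHz both map to 1 MHz.

105 MHz, 155 MHz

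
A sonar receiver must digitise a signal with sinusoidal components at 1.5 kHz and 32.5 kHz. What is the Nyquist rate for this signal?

65 kHz

Highest-frequency component: 32.5 kHz.
Nyquist rate = 2 × 32.5 kHz = 65 kHz.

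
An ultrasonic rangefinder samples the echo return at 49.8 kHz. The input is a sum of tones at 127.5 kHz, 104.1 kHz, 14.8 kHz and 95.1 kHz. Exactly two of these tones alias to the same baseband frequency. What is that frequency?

4.5 kHz

fs/2 = 24.9 kHz.
127.5 kHz mod fs = 27.9 kHz.
27.9 kHz > fs/2 = 24.9 kHz, folds to fs − 27.9 kHz = 21.9 kHz.
104.1 kHz mod fs = 4.5 kHz.
4.5 kHz ≤ fs/2 = 24.9 kHz, appears at 4.5 kHz.
14.8 kHz ≤ fs/2 = 24.9 kHz, passes unchanged.
95.1 kHz mod fs = 45.3 kHz.
45.3 kHz > fs/2 = 24.9 kHz, folds to fs − 45.3 kHz = 4.5 kHz.
95.1 kHz and 104.1 kHz both map to 4.5 kHz.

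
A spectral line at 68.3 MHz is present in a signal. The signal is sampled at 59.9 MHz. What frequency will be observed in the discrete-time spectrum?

68.3 MHz mod fs = 8.4 MHz.
8.4 MHz ≤ fs/2 = 29.95 MHz, appears at 8.4 MHz.

8.4 MHz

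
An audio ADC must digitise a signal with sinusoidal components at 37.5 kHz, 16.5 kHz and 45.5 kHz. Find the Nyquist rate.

Highest-frequency component: 45.5 kHz.
Nyquist rate = 2 × 45.5 kHz = 91 kHz.

91 kHz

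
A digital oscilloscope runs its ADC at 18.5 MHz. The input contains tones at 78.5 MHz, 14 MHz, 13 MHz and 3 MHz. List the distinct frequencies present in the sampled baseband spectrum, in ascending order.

3 MHz, 4.5 MHz, 5.5 MHz

fs/2 = 9.25 MHz.
78.5 MHz mod fs = 4.5 MHz.
4.5 MHz ≤ fs/2 = 9.25 MHz, appears at 4.5 MHz.
14 MHz > fs/2 = 9.25 MHz, folds to fs − 14 MHz = 4.5 MHz.
13 MHz > fs/2 = 9.25 MHz, folds to fs − 13 MHz = 5.5 MHz.
3 MHz ≤ fs/2 = 9.25 MHz, passes unchanged.
Distinct values: {3 MHz, 4.5 MHz, 5.5 MHz}.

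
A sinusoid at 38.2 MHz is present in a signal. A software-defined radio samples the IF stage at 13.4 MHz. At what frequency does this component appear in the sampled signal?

2 MHz

38.2 MHz mod fs = 11.4 MHz.
11.4 MHz > fs/2 = 6.7 MHz, folds to fs − 11.4 MHz = 2 MHz.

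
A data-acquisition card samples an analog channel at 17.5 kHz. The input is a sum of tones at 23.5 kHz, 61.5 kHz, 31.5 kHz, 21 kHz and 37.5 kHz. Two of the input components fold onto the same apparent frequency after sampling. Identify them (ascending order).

21 kHz, 31.5 kHz

fs/2 = 8.75 kHz.
23.5 kHz mod fs = 6 kHz.
6 kHz ≤ fs/2 = 8.75 kHz, appears at 6 kHz.
61.5 kHz mod fs = 9 kHz.
9 kHz > fs/2 = 8.75 kHz, folds to fs − 9 kHz = 8.5 kHz.
31.5 kHz mod fs = 14 kHz.
14 kHz > fs/2 = 8.75 kHz, folds to fs − 14 kHz = 3.5 kHz.
21 kHz mod fs = 3.5 kHz.
3.5 kHz ≤ fs/2 = 8.75 kHz, appears at 3.5 kHz.
37.5 kHz mod fs = 2.5 kHz.
2.5 kHz ≤ fs/2 = 8.75 kHz, appears at 2.5 kHz.
21 kHz and 31.5 kHz both map to 3.5 kHz.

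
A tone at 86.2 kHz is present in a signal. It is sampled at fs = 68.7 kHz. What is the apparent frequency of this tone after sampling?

17.5 kHz

86.2 kHz mod fs = 17.5 kHz.
17.5 kHz ≤ fs/2 = 34.35 kHz, appears at 17.5 kHz.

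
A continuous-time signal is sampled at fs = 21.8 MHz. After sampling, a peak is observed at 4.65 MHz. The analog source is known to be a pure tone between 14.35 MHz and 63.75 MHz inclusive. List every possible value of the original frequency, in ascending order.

Frequencies that alias to 4.65 MHz are k·fs ± 4.65 MHz for integer k ≥ 0.
k=0: 4.65 MHz.
k=1: 17.15 MHz, 26.45 MHz.
k=2: 38.95 MHz, 48.25 MHz.
k=3: 60.75 MHz, 70.05 MHz.
k=4: 82.55 MHz, 91.85 MHz.
Within [14.35 MHz, 63.75 MHz]: 17.15 MHz, 26.45 MHz, 38.95 MHz, 48.25 MHz, 60.75 MHz.

17.15 MHz, 26.45 MHz, 38.95 MHz, 48.25 MHz, 60.75 MHz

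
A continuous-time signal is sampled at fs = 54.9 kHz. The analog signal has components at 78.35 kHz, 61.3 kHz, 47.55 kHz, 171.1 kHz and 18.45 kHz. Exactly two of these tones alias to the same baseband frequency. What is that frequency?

6.4 kHz

fs/2 = 27.45 kHz.
78.35 kHz mod fs = 23.45 kHz.
23.45 kHz ≤ fs/2 = 27.45 kHz, appears at 23.45 kHz.
61.3 kHz mod fs = 6.4 kHz.
6.4 kHz ≤ fs/2 = 27.45 kHz, appears at 6.4 kHz.
47.55 kHz > fs/2 = 27.45 kHz, folds to fs − 47.55 kHz = 7.35 kHz.
171.1 kHz mod fs = 6.4 kHz.
6.4 kHz ≤ fs/2 = 27.45 kHz, appears at 6.4 kHz.
18.45 kHz ≤ fs/2 = 27.45 kHz, passes unchanged.
61.3 kHz and 171.1 kHz both map to 6.4 kHz.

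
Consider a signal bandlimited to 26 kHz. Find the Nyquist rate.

52 kHz

Nyquist rate = 2 × 26 kHz = 52 kHz.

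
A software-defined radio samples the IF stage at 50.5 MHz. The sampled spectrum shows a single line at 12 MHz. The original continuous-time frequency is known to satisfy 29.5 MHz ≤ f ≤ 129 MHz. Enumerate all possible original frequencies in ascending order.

Frequencies that alias to 12 MHz are k·fs ± 12 MHz for integer k ≥ 0.
k=0: 12 MHz.
k=1: 38.5 MHz, 62.5 MHz.
k=2: 89 MHz, 113 MHz.
k=3: 139.5 MHz, 163.5 MHz.
Within [29.5 MHz, 129 MHz]: 38.5 MHz, 62.5 MHz, 89 MHz, 113 MHz.

38.5 MHz, 62.5 MHz, 89 MHz, 113 MHz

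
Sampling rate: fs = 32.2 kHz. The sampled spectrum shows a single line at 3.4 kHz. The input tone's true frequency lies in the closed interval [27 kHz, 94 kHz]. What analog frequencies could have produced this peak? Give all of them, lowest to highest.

Frequencies that alias to 3.4 kHz are k·fs ± 3.4 kHz for integer k ≥ 0.
k=0: 3.4 kHz.
k=1: 28.8 kHz, 35.6 kHz.
k=2: 61 kHz, 67.8 kHz.
k=3: 93.2 kHz, 100 kHz.
k=4: 125.4 kHz, 132.2 kHz.
Within [27 kHz, 94 kHz]: 28.8 kHz, 35.6 kHz, 61 kHz, 67.8 kHz, 93.2 kHz.

28.8 kHz, 35.6 kHz, 61 kHz, 67.8 kHz, 93.2 kHz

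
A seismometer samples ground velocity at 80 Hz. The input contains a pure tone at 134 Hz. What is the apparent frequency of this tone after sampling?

26 Hz

134 Hz mod fs = 54 Hz.
54 Hz > fs/2 = 40 Hz, folds to fs − 54 Hz = 26 Hz.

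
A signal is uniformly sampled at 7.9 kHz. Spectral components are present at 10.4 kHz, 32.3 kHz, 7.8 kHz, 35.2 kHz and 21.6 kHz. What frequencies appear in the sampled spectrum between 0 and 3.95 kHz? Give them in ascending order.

fs/2 = 3.95 kHz.
10.4 kHz mod fs = 2.5 kHz.
2.5 kHz ≤ fs/2 = 3.95 kHz, appears at 2.5 kHz.
32.3 kHz mod fs = 0.7 kHz.
0.7 kHz ≤ fs/2 = 3.95 kHz, appears at 0.7 kHz.
7.8 kHz > fs/2 = 3.95 kHz, folds to fs − 7.8 kHz = 0.1 kHz.
35.2 kHz mod fs = 3.6 kHz.
3.6 kHz ≤ fs/2 = 3.95 kHz, appears at 3.6 kHz.
21.6 kHz mod fs = 5.8 kHz.
5.8 kHz > fs/2 = 3.95 kHz, folds to fs − 5.8 kHz = 2.1 kHz.
Distinct values: {0.1 kHz, 0.7 kHz, 2.1 kHz, 2.5 kHz, 3.6 kHz}.

0.1 kHz, 0.7 kHz, 2.1 kHz, 2.5 kHz, 3.6 kHz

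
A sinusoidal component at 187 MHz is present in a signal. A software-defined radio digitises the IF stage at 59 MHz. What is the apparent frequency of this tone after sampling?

187 MHz mod fs = 10 MHz.
10 MHz ≤ fs/2 = 29.5 MHz, appears at 10 MHz.

10 MHz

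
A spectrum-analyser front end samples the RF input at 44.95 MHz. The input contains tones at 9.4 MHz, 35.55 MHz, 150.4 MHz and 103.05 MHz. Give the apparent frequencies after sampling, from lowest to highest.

9.4 MHz, 13.15 MHz, 15.55 MHz

fs/2 = 22.475 MHz.
9.4 MHz ≤ fs/2 = 22.475 MHz, passes unchanged.
35.55 MHz > fs/2 = 22.475 MHz, folds to fs − 35.55 MHz = 9.4 MHz.
150.4 MHz mod fs = 15.55 MHz.
15.55 MHz ≤ fs/2 = 22.475 MHz, appears at 15.55 MHz.
103.05 MHz mod fs = 13.15 MHz.
13.15 MHz ≤ fs/2 = 22.475 MHz, appears at 13.15 MHz.
Distinct values: {9.4 MHz, 13.15 MHz, 15.55 MHz}.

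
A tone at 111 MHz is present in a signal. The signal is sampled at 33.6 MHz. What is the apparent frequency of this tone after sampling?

111 MHz mod fs = 10.2 MHz.
10.2 MHz ≤ fs/2 = 16.8 MHz, appears at 10.2 MHz.

10.2 MHz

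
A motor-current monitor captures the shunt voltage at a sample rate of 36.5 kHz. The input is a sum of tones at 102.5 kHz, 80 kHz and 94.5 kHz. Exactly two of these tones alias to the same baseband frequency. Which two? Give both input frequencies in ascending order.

80 kHz, 102.5 kHz

fs/2 = 18.25 kHz.
102.5 kHz mod fs = 29.5 kHz.
29.5 kHz > fs/2 = 18.25 kHz, folds to fs − 29.5 kHz = 7 kHz.
80 kHz mod fs = 7 kHz.
7 kHz ≤ fs/2 = 18.25 kHz, appears at 7 kHz.
94.5 kHz mod fs = 21.5 kHz.
21.5 kHz > fs/2 = 18.25 kHz, folds to fs − 21.5 kHz = 15 kHz.
80 kHz and 102.5 kHz both map to 7 kHz.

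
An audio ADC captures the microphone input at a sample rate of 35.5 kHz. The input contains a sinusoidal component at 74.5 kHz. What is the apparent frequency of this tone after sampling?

3.5 kHz

74.5 kHz mod fs = 3.5 kHz.
3.5 kHz ≤ fs/2 = 17.75 kHz, appears at 3.5 kHz.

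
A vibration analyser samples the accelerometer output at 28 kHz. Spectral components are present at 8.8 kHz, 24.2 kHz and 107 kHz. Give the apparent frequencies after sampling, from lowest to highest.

3.8 kHz, 5 kHz, 8.8 kHz

fs/2 = 14 kHz.
8.8 kHz ≤ fs/2 = 14 kHz, passes unchanged.
24.2 kHz > fs/2 = 14 kHz, folds to fs − 24.2 kHz = 3.8 kHz.
107 kHz mod fs = 23 kHz.
23 kHz > fs/2 = 14 kHz, folds to fs − 23 kHz = 5 kHz.
Distinct values: {3.8 kHz, 5 kHz, 8.8 kHz}.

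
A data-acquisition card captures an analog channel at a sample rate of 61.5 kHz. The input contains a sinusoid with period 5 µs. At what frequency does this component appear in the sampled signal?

15.5 kHz

T = 5 µs → f = 1/T = 200 kHz.
200 kHz mod fs = 15.5 kHz.
15.5 kHz ≤ fs/2 = 30.75 kHz, appears at 15.5 kHz.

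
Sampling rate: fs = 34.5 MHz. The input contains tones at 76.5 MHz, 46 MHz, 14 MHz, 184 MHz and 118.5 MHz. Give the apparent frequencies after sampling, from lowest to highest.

fs/2 = 17.25 MHz.
76.5 MHz mod fs = 7.5 MHz.
7.5 MHz ≤ fs/2 = 17.25 MHz, appears at 7.5 MHz.
46 MHz mod fs = 11.5 MHz.
11.5 MHz ≤ fs/2 = 17.25 MHz, appears at 11.5 MHz.
14 MHz ≤ fs/2 = 17.25 MHz, passes unchanged.
184 MHz mod fs = 11.5 MHz.
11.5 MHz ≤ fs/2 = 17.25 MHz, appears at 11.5 MHz.
118.5 MHz mod fs = 15 MHz.
15 MHz ≤ fs/2 = 17.25 MHz, appears at 15 MHz.
Distinct values: {7.5 MHz, 11.5 MHz, 14 MHz, 15 MHz}.

7.5 MHz, 11.5 MHz, 14 MHz, 15 MHz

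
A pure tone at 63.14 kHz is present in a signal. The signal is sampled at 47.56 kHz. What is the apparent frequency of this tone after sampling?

63.14 kHz mod fs = 15.58 kHz.
15.58 kHz ≤ fs/2 = 23.78 kHz, appears at 15.58 kHz.

15.58 kHz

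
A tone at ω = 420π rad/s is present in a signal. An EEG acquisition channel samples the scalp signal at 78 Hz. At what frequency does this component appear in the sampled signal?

ω = 420π rad/s → f = ω/(2π) = 210 Hz.
210 Hz mod fs = 54 Hz.
54 Hz > fs/2 = 39 Hz, folds to fs − 54 Hz = 24 Hz.

24 Hz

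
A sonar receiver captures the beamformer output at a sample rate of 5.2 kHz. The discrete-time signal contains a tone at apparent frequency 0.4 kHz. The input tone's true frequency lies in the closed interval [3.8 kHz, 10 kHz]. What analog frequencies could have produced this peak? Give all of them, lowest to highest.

4.8 kHz, 5.6 kHz, 10 kHz

Frequencies that alias to 0.4 kHz are k·fs ± 0.4 kHz for integer k ≥ 0.
k=0: 0.4 kHz.
k=1: 4.8 kHz, 5.6 kHz.
k=2: 10 kHz, 10.8 kHz.
k=3: 15.2 kHz, 16 kHz.
Within [3.8 kHz, 10 kHz]: 4.8 kHz, 5.6 kHz, 10 kHz.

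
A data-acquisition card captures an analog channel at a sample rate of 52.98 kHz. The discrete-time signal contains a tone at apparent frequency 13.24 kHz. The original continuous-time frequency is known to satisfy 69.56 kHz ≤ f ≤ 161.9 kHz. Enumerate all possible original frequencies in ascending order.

Frequencies that alias to 13.24 kHz are k·fs ± 13.24 kHz for integer k ≥ 0.
k=0: 13.24 kHz.
k=1: 39.74 kHz, 66.22 kHz.
k=2: 92.72 kHz, 119.2 kHz.
k=3: 145.7 kHz, 172.18 kHz.
k=4: 198.68 kHz, 225.16 kHz.
Within [69.56 kHz, 161.9 kHz]: 92.72 kHz, 119.2 kHz, 145.7 kHz.

92.72 kHz, 119.2 kHz, 145.7 kHz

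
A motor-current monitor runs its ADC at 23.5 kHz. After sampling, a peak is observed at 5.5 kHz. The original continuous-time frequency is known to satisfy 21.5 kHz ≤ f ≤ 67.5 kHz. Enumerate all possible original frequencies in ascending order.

29 kHz, 41.5 kHz, 52.5 kHz, 65 kHz

Frequencies that alias to 5.5 kHz are k·fs ± 5.5 kHz for integer k ≥ 0.
k=0: 5.5 kHz.
k=1: 18 kHz, 29 kHz.
k=2: 41.5 kHz, 52.5 kHz.
k=3: 65 kHz, 76 kHz.
k=4: 88.5 kHz, 99.5 kHz.
Within [21.5 kHz, 67.5 kHz]: 29 kHz, 41.5 kHz, 52.5 kHz, 65 kHz.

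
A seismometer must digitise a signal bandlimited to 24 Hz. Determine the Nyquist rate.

Nyquist rate = 2 × 24 Hz = 48 Hz.

48 Hz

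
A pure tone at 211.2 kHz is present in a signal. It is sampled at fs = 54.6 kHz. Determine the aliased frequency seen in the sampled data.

7.2 kHz

211.2 kHz mod fs = 47.4 kHz.
47.4 kHz > fs/2 = 27.3 kHz, folds to fs − 47.4 kHz = 7.2 kHz.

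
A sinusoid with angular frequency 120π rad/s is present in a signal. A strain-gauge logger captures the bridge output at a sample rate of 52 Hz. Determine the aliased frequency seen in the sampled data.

8 Hz

ω = 120π rad/s → f = ω/(2π) = 60 Hz.
60 Hz mod fs = 8 Hz.
8 Hz ≤ fs/2 = 26 Hz, appears at 8 Hz.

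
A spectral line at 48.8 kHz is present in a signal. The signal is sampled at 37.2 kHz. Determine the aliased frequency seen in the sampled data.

11.6 kHz

48.8 kHz mod fs = 11.6 kHz.
11.6 kHz ≤ fs/2 = 18.6 kHz, appears at 11.6 kHz.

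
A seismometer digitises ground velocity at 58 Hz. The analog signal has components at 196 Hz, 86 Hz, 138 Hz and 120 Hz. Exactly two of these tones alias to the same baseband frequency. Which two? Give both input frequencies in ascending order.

138 Hz, 196 Hz

fs/2 = 29 Hz.
196 Hz mod fs = 22 Hz.
22 Hz ≤ fs/2 = 29 Hz, appears at 22 Hz.
86 Hz mod fs = 28 Hz.
28 Hz ≤ fs/2 = 29 Hz, appears at 28 Hz.
138 Hz mod fs = 22 Hz.
22 Hz ≤ fs/2 = 29 Hz, appears at 22 Hz.
120 Hz mod fs = 4 Hz.
4 Hz ≤ fs/2 = 29 Hz, appears at 4 Hz.
138 Hz and 196 Hz both map to 22 Hz.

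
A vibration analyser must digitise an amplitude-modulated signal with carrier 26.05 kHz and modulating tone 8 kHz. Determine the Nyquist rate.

68.1 kHz

AM sidebands sit at fc ± fm = 18.05 kHz and 34.05 kHz.
Highest-frequency component: 34.05 kHz.
Nyquist rate = 2 × 34.05 kHz = 68.1 kHz.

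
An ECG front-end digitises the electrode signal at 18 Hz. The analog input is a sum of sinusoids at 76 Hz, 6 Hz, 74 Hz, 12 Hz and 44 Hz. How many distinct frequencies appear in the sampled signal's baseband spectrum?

4

fs/2 = 9 Hz.
76 Hz mod fs = 4 Hz.
4 Hz ≤ fs/2 = 9 Hz, appears at 4 Hz.
6 Hz ≤ fs/2 = 9 Hz, passes unchanged.
74 Hz mod fs = 2 Hz.
2 Hz ≤ fs/2 = 9 Hz, appears at 2 Hz.
12 Hz > fs/2 = 9 Hz, folds to fs − 12 Hz = 6 Hz.
44 Hz mod fs = 8 Hz.
8 Hz ≤ fs/2 = 9 Hz, appears at 8 Hz.
Distinct values: {2 Hz, 4 Hz, 6 Hz, 8 Hz} → 4.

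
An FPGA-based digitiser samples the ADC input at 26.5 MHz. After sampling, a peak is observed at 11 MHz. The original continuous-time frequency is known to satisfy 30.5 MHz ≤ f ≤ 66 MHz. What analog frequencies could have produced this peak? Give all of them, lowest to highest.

Frequencies that alias to 11 MHz are k·fs ± 11 MHz for integer k ≥ 0.
k=0: 11 MHz.
k=1: 15.5 MHz, 37.5 MHz.
k=2: 42 MHz, 64 MHz.
k=3: 68.5 MHz, 90.5 MHz.
Within [30.5 MHz, 66 MHz]: 37.5 MHz, 42 MHz, 64 MHz.

37.5 MHz, 42 MHz, 64 MHz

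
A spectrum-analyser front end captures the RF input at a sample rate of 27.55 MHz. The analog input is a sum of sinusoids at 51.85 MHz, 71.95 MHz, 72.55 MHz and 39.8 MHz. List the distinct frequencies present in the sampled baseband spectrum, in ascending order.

3.25 MHz, 10.1 MHz, 10.7 MHz, 12.25 MHz

fs/2 = 13.775 MHz.
51.85 MHz mod fs = 24.3 MHz.
24.3 MHz > fs/2 = 13.775 MHz, folds to fs − 24.3 MHz = 3.25 MHz.
71.95 MHz mod fs = 16.85 MHz.
16.85 MHz > fs/2 = 13.775 MHz, folds to fs − 16.85 MHz = 10.7 MHz.
72.55 MHz mod fs = 17.45 MHz.
17.45 MHz > fs/2 = 13.775 MHz, folds to fs − 17.45 MHz = 10.1 MHz.
39.8 MHz mod fs = 12.25 MHz.
12.25 MHz ≤ fs/2 = 13.775 MHz, appears at 12.25 MHz.
Distinct values: {3.25 MHz, 10.1 MHz, 10.7 MHz, 12.25 MHz}.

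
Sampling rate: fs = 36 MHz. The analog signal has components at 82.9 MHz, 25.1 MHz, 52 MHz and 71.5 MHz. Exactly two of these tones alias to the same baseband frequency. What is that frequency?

fs/2 = 18 MHz.
82.9 MHz mod fs = 10.9 MHz.
10.9 MHz ≤ fs/2 = 18 MHz, appears at 10.9 MHz.
25.1 MHz > fs/2 = 18 MHz, folds to fs − 25.1 MHz = 10.9 MHz.
52 MHz mod fs = 16 MHz.
16 MHz ≤ fs/2 = 18 MHz, appears at 16 MHz.
71.5 MHz mod fs = 35.5 MHz.
35.5 MHz > fs/2 = 18 MHz, folds to fs − 35.5 MHz = 0.5 MHz.
25.1 MHz and 82.9 MHz both map to 10.9 MHz.

10.9 MHz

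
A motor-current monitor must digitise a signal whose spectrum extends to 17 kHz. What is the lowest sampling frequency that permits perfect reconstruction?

34 kHz

Nyquist rate = 2 × 17 kHz = 34 kHz.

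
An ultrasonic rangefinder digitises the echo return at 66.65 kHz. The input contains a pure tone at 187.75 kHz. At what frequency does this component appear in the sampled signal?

12.2 kHz

187.75 kHz mod fs = 54.45 kHz.
54.45 kHz > fs/2 = 33.325 kHz, folds to fs − 54.45 kHz = 12.2 kHz.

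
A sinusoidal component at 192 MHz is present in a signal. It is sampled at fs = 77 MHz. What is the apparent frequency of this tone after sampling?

38 MHz

192 MHz mod fs = 38 MHz.
38 MHz ≤ fs/2 = 38.5 MHz, appears at 38 MHz.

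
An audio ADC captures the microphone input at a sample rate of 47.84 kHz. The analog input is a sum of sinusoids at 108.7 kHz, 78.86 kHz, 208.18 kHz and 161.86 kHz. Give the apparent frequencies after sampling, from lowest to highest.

fs/2 = 23.92 kHz.
108.7 kHz mod fs = 13.02 kHz.
13.02 kHz ≤ fs/2 = 23.92 kHz, appears at 13.02 kHz.
78.86 kHz mod fs = 31.02 kHz.
31.02 kHz > fs/2 = 23.92 kHz, folds to fs − 31.02 kHz = 16.82 kHz.
208.18 kHz mod fs = 16.82 kHz.
16.82 kHz ≤ fs/2 = 23.92 kHz, appears at 16.82 kHz.
161.86 kHz mod fs = 18.34 kHz.
18.34 kHz ≤ fs/2 = 23.92 kHz, appears at 18.34 kHz.
Distinct values: {13.02 kHz, 16.82 kHz, 18.34 kHz}.

13.02 kHz, 16.82 kHz, 18.34 kHz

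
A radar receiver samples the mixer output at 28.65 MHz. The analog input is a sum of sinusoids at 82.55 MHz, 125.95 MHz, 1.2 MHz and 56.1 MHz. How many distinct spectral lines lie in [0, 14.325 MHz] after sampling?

3

fs/2 = 14.325 MHz.
82.55 MHz mod fs = 25.25 MHz.
25.25 MHz > fs/2 = 14.325 MHz, folds to fs − 25.25 MHz = 3.4 MHz.
125.95 MHz mod fs = 11.35 MHz.
11.35 MHz ≤ fs/2 = 14.325 MHz, appears at 11.35 MHz.
1.2 MHz ≤ fs/2 = 14.325 MHz, passes unchanged.
56.1 MHz mod fs = 27.45 MHz.
27.45 MHz > fs/2 = 14.325 MHz, folds to fs − 27.45 MHz = 1.2 MHz.
Distinct values: {1.2 MHz, 3.4 MHz, 11.35 MHz} → 3.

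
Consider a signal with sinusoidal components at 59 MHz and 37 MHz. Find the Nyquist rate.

Highest-frequency component: 59 MHz.
Nyquist rate = 2 × 59 MHz = 118 MHz.

118 MHz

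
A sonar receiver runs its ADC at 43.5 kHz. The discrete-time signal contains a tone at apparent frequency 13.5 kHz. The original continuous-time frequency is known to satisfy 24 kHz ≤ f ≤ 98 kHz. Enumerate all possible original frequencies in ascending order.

Frequencies that alias to 13.5 kHz are k·fs ± 13.5 kHz for integer k ≥ 0.
k=0: 13.5 kHz.
k=1: 30 kHz, 57 kHz.
k=2: 73.5 kHz, 100.5 kHz.
k=3: 117 kHz, 144 kHz.
Within [24 kHz, 98 kHz]: 30 kHz, 57 kHz, 73.5 kHz.

30 kHz, 57 kHz, 73.5 kHz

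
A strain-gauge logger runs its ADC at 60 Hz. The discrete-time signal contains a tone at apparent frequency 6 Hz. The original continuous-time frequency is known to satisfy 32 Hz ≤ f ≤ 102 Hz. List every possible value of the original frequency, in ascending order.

54 Hz, 66 Hz

Frequencies that alias to 6 Hz are k·fs ± 6 Hz for integer k ≥ 0.
k=0: 6 Hz.
k=1: 54 Hz, 66 Hz.
k=2: 114 Hz, 126 Hz.
Within [32 Hz, 102 Hz]: 54 Hz, 66 Hz.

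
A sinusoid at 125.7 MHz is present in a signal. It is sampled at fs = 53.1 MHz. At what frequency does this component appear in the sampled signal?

19.5 MHz

125.7 MHz mod fs = 19.5 MHz.
19.5 MHz ≤ fs/2 = 26.55 MHz, appears at 19.5 MHz.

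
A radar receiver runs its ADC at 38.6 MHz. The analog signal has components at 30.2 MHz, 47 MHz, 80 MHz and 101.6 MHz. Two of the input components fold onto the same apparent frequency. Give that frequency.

fs/2 = 19.3 MHz.
30.2 MHz > fs/2 = 19.3 MHz, folds to fs − 30.2 MHz = 8.4 MHz.
47 MHz mod fs = 8.4 MHz.
8.4 MHz ≤ fs/2 = 19.3 MHz, appears at 8.4 MHz.
80 MHz mod fs = 2.8 MHz.
2.8 MHz ≤ fs/2 = 19.3 MHz, appears at 2.8 MHz.
101.6 MHz mod fs = 24.4 MHz.
24.4 MHz > fs/2 = 19.3 MHz, folds to fs − 24.4 MHz = 14.2 MHz.
30.2 MHz and 47 MHz both map to 8.4 MHz.

8.4 MHz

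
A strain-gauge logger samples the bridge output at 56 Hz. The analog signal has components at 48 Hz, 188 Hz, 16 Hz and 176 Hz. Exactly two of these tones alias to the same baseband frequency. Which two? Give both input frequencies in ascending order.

fs/2 = 28 Hz.
48 Hz > fs/2 = 28 Hz, folds to fs − 48 Hz = 8 Hz.
188 Hz mod fs = 20 Hz.
20 Hz ≤ fs/2 = 28 Hz, appears at 20 Hz.
16 Hz ≤ fs/2 = 28 Hz, passes unchanged.
176 Hz mod fs = 8 Hz.
8 Hz ≤ fs/2 = 28 Hz, appears at 8 Hz.
48 Hz and 176 Hz both map to 8 Hz.

48 Hz, 176 Hz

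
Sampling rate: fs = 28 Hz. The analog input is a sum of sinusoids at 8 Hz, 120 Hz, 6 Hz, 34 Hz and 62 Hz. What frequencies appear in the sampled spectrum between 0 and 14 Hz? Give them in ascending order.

fs/2 = 14 Hz.
8 Hz ≤ fs/2 = 14 Hz, passes unchanged.
120 Hz mod fs = 8 Hz.
8 Hz ≤ fs/2 = 14 Hz, appears at 8 Hz.
6 Hz ≤ fs/2 = 14 Hz, passes unchanged.
34 Hz mod fs = 6 Hz.
6 Hz ≤ fs/2 = 14 Hz, appears at 6 Hz.
62 Hz mod fs = 6 Hz.
6 Hz ≤ fs/2 = 14 Hz, appears at 6 Hz.
Distinct values: {6 Hz, 8 Hz}.

6 Hz, 8 Hz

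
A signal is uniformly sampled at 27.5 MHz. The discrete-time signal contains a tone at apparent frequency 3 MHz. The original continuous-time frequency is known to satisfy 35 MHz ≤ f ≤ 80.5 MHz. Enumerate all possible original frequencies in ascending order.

52 MHz, 58 MHz, 79.5 MHz

Frequencies that alias to 3 MHz are k·fs ± 3 MHz for integer k ≥ 0.
k=0: 3 MHz.
k=1: 24.5 MHz, 30.5 MHz.
k=2: 52 MHz, 58 MHz.
k=3: 79.5 MHz, 85.5 MHz.
k=4: 107 MHz, 113 MHz.
Within [35 MHz, 80.5 MHz]: 52 MHz, 58 MHz, 79.5 MHz.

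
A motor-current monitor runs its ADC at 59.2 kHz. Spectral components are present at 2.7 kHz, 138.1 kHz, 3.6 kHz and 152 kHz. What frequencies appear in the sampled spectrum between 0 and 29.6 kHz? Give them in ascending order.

2.7 kHz, 3.6 kHz, 19.7 kHz, 25.6 kHz

fs/2 = 29.6 kHz.
2.7 kHz ≤ fs/2 = 29.6 kHz, passes unchanged.
138.1 kHz mod fs = 19.7 kHz.
19.7 kHz ≤ fs/2 = 29.6 kHz, appears at 19.7 kHz.
3.6 kHz ≤ fs/2 = 29.6 kHz, passes unchanged.
152 kHz mod fs = 33.6 kHz.
33.6 kHz > fs/2 = 29.6 kHz, folds to fs − 33.6 kHz = 25.6 kHz.
Distinct values: {2.7 kHz, 3.6 kHz, 19.7 kHz, 25.6 kHz}.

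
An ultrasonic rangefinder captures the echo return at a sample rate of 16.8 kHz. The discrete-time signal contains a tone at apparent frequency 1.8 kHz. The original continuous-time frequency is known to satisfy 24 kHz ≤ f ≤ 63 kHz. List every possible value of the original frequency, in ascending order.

31.8 kHz, 35.4 kHz, 48.6 kHz, 52.2 kHz

Frequencies that alias to 1.8 kHz are k·fs ± 1.8 kHz for integer k ≥ 0.
k=0: 1.8 kHz.
k=1: 15 kHz, 18.6 kHz.
k=2: 31.8 kHz, 35.4 kHz.
k=3: 48.6 kHz, 52.2 kHz.
k=4: 65.4 kHz, 69 kHz.
Within [24 kHz, 63 kHz]: 31.8 kHz, 35.4 kHz, 48.6 kHz, 52.2 kHz.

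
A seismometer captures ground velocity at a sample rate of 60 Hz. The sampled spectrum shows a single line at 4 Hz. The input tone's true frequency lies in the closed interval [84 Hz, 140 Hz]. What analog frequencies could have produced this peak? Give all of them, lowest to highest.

116 Hz, 124 Hz

Frequencies that alias to 4 Hz are k·fs ± 4 Hz for integer k ≥ 0.
k=0: 4 Hz.
k=1: 56 Hz, 64 Hz.
k=2: 116 Hz, 124 Hz.
k=3: 176 Hz, 184 Hz.
Within [84 Hz, 140 Hz]: 116 Hz, 124 Hz.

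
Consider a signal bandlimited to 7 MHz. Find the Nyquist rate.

Nyquist rate = 2 × 7 MHz = 14 MHz.

14 MHz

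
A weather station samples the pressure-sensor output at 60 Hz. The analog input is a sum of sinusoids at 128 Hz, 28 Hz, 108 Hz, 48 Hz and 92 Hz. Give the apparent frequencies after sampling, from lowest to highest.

fs/2 = 30 Hz.
128 Hz mod fs = 8 Hz.
8 Hz ≤ fs/2 = 30 Hz, appears at 8 Hz.
28 Hz ≤ fs/2 = 30 Hz, passes unchanged.
108 Hz mod fs = 48 Hz.
48 Hz > fs/2 = 30 Hz, folds to fs − 48 Hz = 12 Hz.
48 Hz > fs/2 = 30 Hz, folds to fs − 48 Hz = 12 Hz.
92 Hz mod fs = 32 Hz.
32 Hz > fs/2 = 30 Hz, folds to fs − 32 Hz = 28 Hz.
Distinct values: {8 Hz, 12 Hz, 28 Hz}.

8 Hz, 12 Hz, 28 Hz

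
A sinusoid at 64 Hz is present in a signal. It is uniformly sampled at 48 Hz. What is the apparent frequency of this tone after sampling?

64 Hz mod fs = 16 Hz.
16 Hz ≤ fs/2 = 24 Hz, appears at 16 Hz.

16 Hz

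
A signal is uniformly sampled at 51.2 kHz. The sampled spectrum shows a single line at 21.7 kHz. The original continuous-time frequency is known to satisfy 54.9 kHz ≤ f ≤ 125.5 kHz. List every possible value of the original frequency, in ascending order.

Frequencies that alias to 21.7 kHz are k·fs ± 21.7 kHz for integer k ≥ 0.
k=0: 21.7 kHz.
k=1: 29.5 kHz, 72.9 kHz.
k=2: 80.7 kHz, 124.1 kHz.
k=3: 131.9 kHz, 175.3 kHz.
Within [54.9 kHz, 125.5 kHz]: 72.9 kHz, 80.7 kHz, 124.1 kHz.

72.9 kHz, 80.7 kHz, 124.1 kHz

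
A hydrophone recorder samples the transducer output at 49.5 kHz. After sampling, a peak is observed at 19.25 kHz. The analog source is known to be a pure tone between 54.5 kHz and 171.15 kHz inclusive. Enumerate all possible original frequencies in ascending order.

68.75 kHz, 79.75 kHz, 118.25 kHz, 129.25 kHz, 167.75 kHz

Frequencies that alias to 19.25 kHz are k·fs ± 19.25 kHz for integer k ≥ 0.
k=0: 19.25 kHz.
k=1: 30.25 kHz, 68.75 kHz.
k=2: 79.75 kHz, 118.25 kHz.
k=3: 129.25 kHz, 167.75 kHz.
k=4: 178.75 kHz, 217.25 kHz.
Within [54.5 kHz, 171.15 kHz]: 68.75 kHz, 79.75 kHz, 118.25 kHz, 129.25 kHz, 167.75 kHz.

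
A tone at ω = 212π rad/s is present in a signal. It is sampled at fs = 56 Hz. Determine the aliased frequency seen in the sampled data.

ω = 212π rad/s → f = ω/(2π) = 106 Hz.
106 Hz mod fs = 50 Hz.
50 Hz > fs/2 = 28 Hz, folds to fs − 50 Hz = 6 Hz.

6 Hz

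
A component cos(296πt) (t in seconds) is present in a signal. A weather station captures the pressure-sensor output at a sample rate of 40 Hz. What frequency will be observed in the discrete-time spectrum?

ω = 296π rad/s → f = ω/(2π) = 148 Hz.
148 Hz mod fs = 28 Hz.
28 Hz > fs/2 = 20 Hz, folds to fs − 28 Hz = 12 Hz.

12 Hz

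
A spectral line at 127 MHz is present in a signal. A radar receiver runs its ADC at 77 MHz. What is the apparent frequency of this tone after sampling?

127 MHz mod fs = 50 MHz.
50 MHz > fs/2 = 38.5 MHz, folds to fs − 50 MHz = 27 MHz.

27 MHz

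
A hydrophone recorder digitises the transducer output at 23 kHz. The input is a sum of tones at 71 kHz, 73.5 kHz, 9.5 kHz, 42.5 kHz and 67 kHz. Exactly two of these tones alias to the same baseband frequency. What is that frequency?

2 kHz

fs/2 = 11.5 kHz.
71 kHz mod fs = 2 kHz.
2 kHz ≤ fs/2 = 11.5 kHz, appears at 2 kHz.
73.5 kHz mod fs = 4.5 kHz.
4.5 kHz ≤ fs/2 = 11.5 kHz, appears at 4.5 kHz.
9.5 kHz ≤ fs/2 = 11.5 kHz, passes unchanged.
42.5 kHz mod fs = 19.5 kHz.
19.5 kHz > fs/2 = 11.5 kHz, folds to fs − 19.5 kHz = 3.5 kHz.
67 kHz mod fs = 21 kHz.
21 kHz > fs/2 = 11.5 kHz, folds to fs − 21 kHz = 2 kHz.
67 kHz and 71 kHz both map to 2 kHz.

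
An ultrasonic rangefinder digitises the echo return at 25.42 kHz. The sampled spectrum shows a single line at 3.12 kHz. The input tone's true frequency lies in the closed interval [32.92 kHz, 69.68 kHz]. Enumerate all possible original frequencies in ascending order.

Frequencies that alias to 3.12 kHz are k·fs ± 3.12 kHz for integer k ≥ 0.
k=0: 3.12 kHz.
k=1: 22.3 kHz, 28.54 kHz.
k=2: 47.72 kHz, 53.96 kHz.
k=3: 73.14 kHz, 79.38 kHz.
Within [32.92 kHz, 69.68 kHz]: 47.72 kHz, 53.96 kHz.

47.72 kHz, 53.96 kHz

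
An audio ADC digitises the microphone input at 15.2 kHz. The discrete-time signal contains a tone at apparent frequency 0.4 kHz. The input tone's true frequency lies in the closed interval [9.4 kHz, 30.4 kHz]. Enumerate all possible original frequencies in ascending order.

14.8 kHz, 15.6 kHz, 30 kHz

Frequencies that alias to 0.4 kHz are k·fs ± 0.4 kHz for integer k ≥ 0.
k=0: 0.4 kHz.
k=1: 14.8 kHz, 15.6 kHz.
k=2: 30 kHz, 30.8 kHz.
k=3: 45.2 kHz, 46 kHz.
Within [9.4 kHz, 30.4 kHz]: 14.8 kHz, 15.6 kHz, 30 kHz.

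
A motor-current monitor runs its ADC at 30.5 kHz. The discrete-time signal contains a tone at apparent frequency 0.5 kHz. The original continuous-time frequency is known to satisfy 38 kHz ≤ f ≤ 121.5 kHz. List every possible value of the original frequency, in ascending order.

60.5 kHz, 61.5 kHz, 91 kHz, 92 kHz, 121.5 kHz

Frequencies that alias to 0.5 kHz are k·fs ± 0.5 kHz for integer k ≥ 0.
k=0: 0.5 kHz.
k=1: 30 kHz, 31 kHz.
k=2: 60.5 kHz, 61.5 kHz.
k=3: 91 kHz, 92 kHz.
k=4: 121.5 kHz, 122.5 kHz.
k=5: 152 kHz, 153 kHz.
Within [38 kHz, 121.5 kHz]: 60.5 kHz, 61.5 kHz, 91 kHz, 92 kHz, 121.5 kHz.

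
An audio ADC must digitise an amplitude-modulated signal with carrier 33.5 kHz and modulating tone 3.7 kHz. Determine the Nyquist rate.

74.4 kHz

AM sidebands sit at fc ± fm = 29.8 kHz and 37.2 kHz.
Highest-frequency component: 37.2 kHz.
Nyquist rate = 2 × 37.2 kHz = 74.4 kHz.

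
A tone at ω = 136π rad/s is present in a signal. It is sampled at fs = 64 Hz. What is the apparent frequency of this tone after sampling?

4 Hz

ω = 136π rad/s → f = ω/(2π) = 68 Hz.
68 Hz mod fs = 4 Hz.
4 Hz ≤ fs/2 = 32 Hz, appears at 4 Hz.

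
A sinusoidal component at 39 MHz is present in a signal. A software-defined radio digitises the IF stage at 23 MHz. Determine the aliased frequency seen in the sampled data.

7 MHz

39 MHz mod fs = 16 MHz.
16 MHz > fs/2 = 11.5 MHz, folds to fs − 16 MHz = 7 MHz.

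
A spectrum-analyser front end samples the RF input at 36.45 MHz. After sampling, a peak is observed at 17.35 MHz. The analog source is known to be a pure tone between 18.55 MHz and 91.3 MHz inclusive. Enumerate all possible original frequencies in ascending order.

19.1 MHz, 53.8 MHz, 55.55 MHz, 90.25 MHz

Frequencies that alias to 17.35 MHz are k·fs ± 17.35 MHz for integer k ≥ 0.
k=0: 17.35 MHz.
k=1: 19.1 MHz, 53.8 MHz.
k=2: 55.55 MHz, 90.25 MHz.
k=3: 92 MHz, 126.7 MHz.
Within [18.55 MHz, 91.3 MHz]: 19.1 MHz, 53.8 MHz, 55.55 MHz, 90.25 MHz.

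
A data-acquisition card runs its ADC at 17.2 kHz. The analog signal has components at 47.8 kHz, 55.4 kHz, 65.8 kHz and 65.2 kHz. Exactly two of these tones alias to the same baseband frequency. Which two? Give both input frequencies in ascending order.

47.8 kHz, 55.4 kHz

fs/2 = 8.6 kHz.
47.8 kHz mod fs = 13.4 kHz.
13.4 kHz > fs/2 = 8.6 kHz, folds to fs − 13.4 kHz = 3.8 kHz.
55.4 kHz mod fs = 3.8 kHz.
3.8 kHz ≤ fs/2 = 8.6 kHz, appears at 3.8 kHz.
65.8 kHz mod fs = 14.2 kHz.
14.2 kHz > fs/2 = 8.6 kHz, folds to fs − 14.2 kHz = 3 kHz.
65.2 kHz mod fs = 13.6 kHz.
13.6 kHz > fs/2 = 8.6 kHz, folds to fs − 13.6 kHz = 3.6 kHz.
47.8 kHz and 55.4 kHz both map to 3.8 kHz.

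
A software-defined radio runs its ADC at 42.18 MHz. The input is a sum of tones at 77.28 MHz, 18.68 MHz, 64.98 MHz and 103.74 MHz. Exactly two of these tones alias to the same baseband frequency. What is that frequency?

19.38 MHz

fs/2 = 21.09 MHz.
77.28 MHz mod fs = 35.1 MHz.
35.1 MHz > fs/2 = 21.09 MHz, folds to fs − 35.1 MHz = 7.08 MHz.
18.68 MHz ≤ fs/2 = 21.09 MHz, passes unchanged.
64.98 MHz mod fs = 22.8 MHz.
22.8 MHz > fs/2 = 21.09 MHz, folds to fs − 22.8 MHz = 19.38 MHz.
103.74 MHz mod fs = 19.38 MHz.
19.38 MHz ≤ fs/2 = 21.09 MHz, appears at 19.38 MHz.
64.98 MHz and 103.74 MHz both map to 19.38 MHz.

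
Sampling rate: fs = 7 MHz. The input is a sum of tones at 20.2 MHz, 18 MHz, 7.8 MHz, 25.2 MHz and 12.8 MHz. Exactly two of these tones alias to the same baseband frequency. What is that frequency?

fs/2 = 3.5 MHz.
20.2 MHz mod fs = 6.2 MHz.
6.2 MHz > fs/2 = 3.5 MHz, folds to fs − 6.2 MHz = 0.8 MHz.
18 MHz mod fs = 4 MHz.
4 MHz > fs/2 = 3.5 MHz, folds to fs − 4 MHz = 3 MHz.
7.8 MHz mod fs = 0.8 MHz.
0.8 MHz ≤ fs/2 = 3.5 MHz, appears at 0.8 MHz.
25.2 MHz mod fs = 4.2 MHz.
4.2 MHz > fs/2 = 3.5 MHz, folds to fs − 4.2 MHz = 2.8 MHz.
12.8 MHz mod fs = 5.8 MHz.
5.8 MHz > fs/2 = 3.5 MHz, folds to fs − 5.8 MHz = 1.2 MHz.
7.8 MHz and 20.2 MHz both map to 0.8 MHz.

0.8 MHz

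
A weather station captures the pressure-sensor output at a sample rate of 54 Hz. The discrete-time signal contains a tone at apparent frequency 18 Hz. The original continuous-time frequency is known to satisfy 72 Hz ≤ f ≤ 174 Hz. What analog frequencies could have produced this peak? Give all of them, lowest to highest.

72 Hz, 90 Hz, 126 Hz, 144 Hz

Frequencies that alias to 18 Hz are k·fs ± 18 Hz for integer k ≥ 0.
k=0: 18 Hz.
k=1: 36 Hz, 72 Hz.
k=2: 90 Hz, 126 Hz.
k=3: 144 Hz, 180 Hz.
k=4: 198 Hz, 234 Hz.
Within [72 Hz, 174 Hz]: 72 Hz, 90 Hz, 126 Hz, 144 Hz.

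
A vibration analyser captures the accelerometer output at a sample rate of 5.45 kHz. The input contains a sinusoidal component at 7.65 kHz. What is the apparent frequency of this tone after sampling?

2.2 kHz

7.65 kHz mod fs = 2.2 kHz.
2.2 kHz ≤ fs/2 = 2.725 kHz, appears at 2.2 kHz.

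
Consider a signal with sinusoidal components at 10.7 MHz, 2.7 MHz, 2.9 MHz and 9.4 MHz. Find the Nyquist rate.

Highest-frequency component: 10.7 MHz.
Nyquist rate = 2 × 10.7 MHz = 21.4 MHz.

21.4 MHz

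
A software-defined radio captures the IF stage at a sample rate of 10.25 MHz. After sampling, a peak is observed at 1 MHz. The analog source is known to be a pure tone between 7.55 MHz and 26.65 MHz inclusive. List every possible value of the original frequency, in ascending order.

Frequencies that alias to 1 MHz are k·fs ± 1 MHz for integer k ≥ 0.
k=0: 1 MHz.
k=1: 9.25 MHz, 11.25 MHz.
k=2: 19.5 MHz, 21.5 MHz.
k=3: 29.75 MHz, 31.75 MHz.
Within [7.55 MHz, 26.65 MHz]: 9.25 MHz, 11.25 MHz, 19.5 MHz, 21.5 MHz.

9.25 MHz, 11.25 MHz, 19.5 MHz, 21.5 MHz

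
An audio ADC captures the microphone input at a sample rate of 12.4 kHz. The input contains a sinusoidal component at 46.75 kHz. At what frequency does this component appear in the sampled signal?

46.75 kHz mod fs = 9.55 kHz.
9.55 kHz > fs/2 = 6.2 kHz, folds to fs − 9.55 kHz = 2.85 kHz.

2.85 kHz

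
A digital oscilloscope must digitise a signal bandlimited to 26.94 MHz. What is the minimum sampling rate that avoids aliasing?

Nyquist rate = 2 × 26.94 MHz = 53.88 MHz.

53.88 MHz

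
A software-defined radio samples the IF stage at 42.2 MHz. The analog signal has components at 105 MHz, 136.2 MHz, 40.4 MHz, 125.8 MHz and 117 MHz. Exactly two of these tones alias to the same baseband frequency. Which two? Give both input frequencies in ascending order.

117 MHz, 136.2 MHz

fs/2 = 21.1 MHz.
105 MHz mod fs = 20.6 MHz.
20.6 MHz ≤ fs/2 = 21.1 MHz, appears at 20.6 MHz.
136.2 MHz mod fs = 9.6 MHz.
9.6 MHz ≤ fs/2 = 21.1 MHz, appears at 9.6 MHz.
40.4 MHz > fs/2 = 21.1 MHz, folds to fs − 40.4 MHz = 1.8 MHz.
125.8 MHz mod fs = 41.4 MHz.
41.4 MHz > fs/2 = 21.1 MHz, folds to fs − 41.4 MHz = 0.8 MHz.
117 MHz mod fs = 32.6 MHz.
32.6 MHz > fs/2 = 21.1 MHz, folds to fs − 32.6 MHz = 9.6 MHz.
117 MHz and 136.2 MHz both map to 9.6 MHz.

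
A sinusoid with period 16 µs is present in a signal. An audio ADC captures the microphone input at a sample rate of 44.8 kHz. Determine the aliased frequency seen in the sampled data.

17.7 kHz

T = 16 µs → f = 1/T = 62.5 kHz.
62.5 kHz mod fs = 17.7 kHz.
17.7 kHz ≤ fs/2 = 22.4 kHz, appears at 17.7 kHz.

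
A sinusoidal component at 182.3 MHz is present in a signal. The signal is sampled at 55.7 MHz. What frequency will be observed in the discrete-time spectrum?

182.3 MHz mod fs = 15.2 MHz.
15.2 MHz ≤ fs/2 = 27.85 MHz, appears at 15.2 MHz.

15.2 MHz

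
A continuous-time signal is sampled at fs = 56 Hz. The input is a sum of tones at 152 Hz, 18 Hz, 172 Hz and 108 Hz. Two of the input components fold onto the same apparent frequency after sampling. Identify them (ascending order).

fs/2 = 28 Hz.
152 Hz mod fs = 40 Hz.
40 Hz > fs/2 = 28 Hz, folds to fs − 40 Hz = 16 Hz.
18 Hz ≤ fs/2 = 28 Hz, passes unchanged.
172 Hz mod fs = 4 Hz.
4 Hz ≤ fs/2 = 28 Hz, appears at 4 Hz.
108 Hz mod fs = 52 Hz.
52 Hz > fs/2 = 28 Hz, folds to fs − 52 Hz = 4 Hz.
108 Hz and 172 Hz both map to 4 Hz.

108 Hz, 172 Hz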